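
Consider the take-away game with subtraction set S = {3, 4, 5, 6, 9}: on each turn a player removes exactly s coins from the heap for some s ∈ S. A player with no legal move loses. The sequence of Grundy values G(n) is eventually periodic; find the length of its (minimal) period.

G(0) = 0
G(1) = mex{} = 0
G(2) = mex{} = 0
G(3) = mex{0} = 1
G(4) = mex{0,0} = 1
G(5) = mex{0,0,0} = 1
G(6) = mex{1,0,0,0} = 2
G(7) = mex{1,1,0,0} = 2
G(8) = mex{1,1,1,0} = 2
G(9) = mex{2,1,1,1,0} = 3
G(10) = mex{2,2,1,1,0} = 3
G(11) = mex{2,2,2,1,0} = 3
G(12) = mex{3,2,2,2,1} = 0
G(13) = mex{3,3,2,2,1} = 0
G(14) = mex{3,3,3,2,1} = 0
G(15) = mex{0,3,3,3,2} = 1
G(16) = mex{0,0,3,3,2} = 1
G(17) = mex{0,0,0,3,2} = 1
G(18) = mex{1,0,0,0,3} = 2
G(19) = mex{1,1,0,0,3} = 2
G(20) = mex{1,1,1,0,3} = 2
G(21) = mex{2,1,1,1,0} = 3
G(22) = mex{2,2,1,1,0} = 3
G(23) = mex{2,2,2,1,0} = 3
G(24) = mex{3,2,2,2,1} = 0
G(25) = mex{3,3,2,2,1} = 0
G(n+12) = G(n) holds for n = 0,…,8 (a full window of length max(S) = 9), so the sequence is purely periodic with period 12.

12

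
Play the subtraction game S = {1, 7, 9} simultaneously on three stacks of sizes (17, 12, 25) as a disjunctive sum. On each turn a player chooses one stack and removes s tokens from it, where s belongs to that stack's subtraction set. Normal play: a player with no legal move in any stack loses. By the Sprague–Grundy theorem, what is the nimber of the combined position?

0

All stacks use S = {1, 7, 9}:
G(0) = 0
G(1) = mex{0} = 1
G(2) = mex{1} = 0
G(3) = mex{0} = 1
G(4) = mex{1} = 0
G(5) = mex{0} = 1
G(6) = mex{1} = 0
G(7) = mex{0,0} = 1
G(8) = mex{1,1} = 0
G(9) = mex{0,0,0} = 1
G(10) = mex{1,1,1} = 0
G(11) = mex{0,0,0} = 1
G(12) = mex{1,1,1} = 0
G(13) = mex{0,0,0} = 1
G(14) = mex{1,1,1} = 0
G(15) = mex{0,0,0} = 1
G(16) = mex{1,1,1} = 0
G(17) = mex{0,0,0} = 1
G(18) = mex{1,1,1} = 0
G(19) = mex{0,0,0} = 1
G(20) = mex{1,1,1} = 0
G(21) = mex{0,0,0} = 1
G(22) = mex{1,1,1} = 0
G(23) = mex{0,0,0} = 1
G(24) = mex{1,1,1} = 0
G(25) = mex{0,0,0} = 1
Stack A: G(17) = 1.
Stack B: G(12) = 0.
Stack C: G(25) = 1.
Combined Grundy value = 1 ⊕ 0 ⊕ 1 = 0.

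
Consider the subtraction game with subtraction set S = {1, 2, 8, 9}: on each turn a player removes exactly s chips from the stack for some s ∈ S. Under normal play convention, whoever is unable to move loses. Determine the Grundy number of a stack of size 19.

n :  0  1  2  3  4  5  6  7  8  9 10 11 12 13 14 15 16 17 18 19
G :  0  1  2  0  1  2  0  1  2  3  0  1  2  0  1  2  0  1  2  3

3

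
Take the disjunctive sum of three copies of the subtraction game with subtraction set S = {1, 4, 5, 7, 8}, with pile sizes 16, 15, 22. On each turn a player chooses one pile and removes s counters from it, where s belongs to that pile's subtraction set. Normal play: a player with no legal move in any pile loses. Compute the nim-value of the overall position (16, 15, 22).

All piles use S = {1, 4, 5, 7, 8}:
n :  0  1  2  3  4  5  6  7  8  9 10 11 12 13 14 15 16 17 18 19 20 21 22
G :  0  1  0  1  2  3  2  3  4  5  4  0  1  0  1  2  3  2  3  4  5  4  0
Pile A: G(16) = 3.
Pile B: G(15) = 2.
Pile C: G(22) = 0.
Combined Grundy value = 3 ⊕ 2 ⊕ 0 = 1.

1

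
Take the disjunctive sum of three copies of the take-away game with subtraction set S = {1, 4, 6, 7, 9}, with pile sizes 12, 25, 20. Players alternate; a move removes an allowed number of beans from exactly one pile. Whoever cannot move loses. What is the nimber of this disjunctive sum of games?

All piles use S = {1, 4, 6, 7, 9}:
G(0) = 0
G(1) = mex{0} = 1
G(2) = mex{1} = 0
G(3) = mex{0} = 1
G(4) = mex{1,0} = 2
G(5) = mex{2,1} = 0
G(6) = mex{0,0,0} = 1
G(7) = mex{1,1,1,0} = 2
G(8) = mex{2,2,0,1} = 3
G(9) = mex{3,0,1,0,0} = 2
G(10) = mex{2,1,2,1,1} = 0
G(11) = mex{0,2,0,2,0} = 1
G(12) = mex{1,3,1,0,1} = 2
G(13) = mex{2,2,2,1,2} = 0
G(14) = mex{0,0,3,2,0} = 1
G(15) = mex{1,1,2,3,1} = 0
G(16) = mex{0,2,0,2,2} = 1
G(17) = mex{1,0,1,0,3} = 2
G(18) = mex{2,1,2,1,2} = 0
G(19) = mex{0,0,0,2,0} = 1
G(20) = mex{1,1,1,0,1} = 2
G(21) = mex{2,2,0,1,2} = 3
G(22) = mex{3,0,1,0,0} = 2
G(23) = mex{2,1,2,1,1} = 0
G(24) = mex{0,2,0,2,0} = 1
G(25) = mex{1,3,1,0,1} = 2
Pile A: G(12) = 2.
Pile B: G(25) = 2.
Pile C: G(20) = 2.
Combined Grundy value = 2 ⊕ 2 ⊕ 2 = 2.

2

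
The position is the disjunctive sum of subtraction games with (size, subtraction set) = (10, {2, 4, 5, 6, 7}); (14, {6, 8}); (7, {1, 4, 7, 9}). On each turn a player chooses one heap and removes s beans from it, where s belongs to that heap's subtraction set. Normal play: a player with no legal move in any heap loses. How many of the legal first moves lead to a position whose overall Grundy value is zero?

Heap A, S = {2, 4, 5, 6, 7}:
n :  0  1  2  3  4  5  6  7  8  9 10
G :  0  0  1  1  2  2  3  3  4  0  0
G_A(10) = 0.
Heap B, S = {6, 8}:
n :  0  1  2  3  4  5  6  7  8  9 10 11 12 13 14
G :  0  0  0  0  0  0  1  1  1  1  1  1  2  2  0
G_B(14) = 0.
Heap C, S = {1, 4, 7, 9}:
n : 0 1 2 3 4 5 6 7
G : 0 1 0 1 2 0 1 2
G_C(7) = 2.
Combined Grundy value = 0 ⊕ 0 ⊕ 2 = 2.
A winning move leaves total XOR = 0, i.e. changes one component's Grundy value g to g ⊕ X where X is the current total.
Heap A: need g' = 0⊕2 = 2. Options: 10−2→G=4, 10−4→G=3, 10−5→G=2, 10−6→G=2, 10−7→G=1. Hits: 2.
Heap B: need g' = 0⊕2 = 2. Options: 14−6→G=1, 14−8→G=1. Hits: 0.
Heap C: need g' = 2⊕2 = 0. Options: 7−1→G=1, 7−4→G=1, 7−7→G=0. Hits: 1.

3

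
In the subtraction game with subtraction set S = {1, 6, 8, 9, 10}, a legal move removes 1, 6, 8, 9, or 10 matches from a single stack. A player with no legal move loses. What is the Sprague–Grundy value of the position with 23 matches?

n :  0  1  2  3  4  5  6  7  8  9 10 11 12 13 14 15 16 17 18 19 20 21 22 23
G :  0  1  0  1  0  1  2  0  1  2  3  2  3  2  3  4  5  3  0  1  0  1  0  1

1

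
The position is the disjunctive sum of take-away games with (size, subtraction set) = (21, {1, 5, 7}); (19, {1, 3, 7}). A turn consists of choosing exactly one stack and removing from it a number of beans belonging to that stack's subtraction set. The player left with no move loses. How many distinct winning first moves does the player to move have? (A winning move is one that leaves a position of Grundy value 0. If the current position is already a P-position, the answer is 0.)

Stack A, S = {1, 5, 7}:
n :  0  1  2  3  4  5  6  7  8  9 10 11 12 13 14 15 16 17 18 19 20 21
G :  0  1  0  1  0  1  0  1  0  1  0  1  0  1  0  1  0  1  0  1  0  1
G_A(21) = 1.
Stack B, S = {1, 3, 7}:
n :  0  1  2  3  4  5  6  7  8  9 10 11 12 13 14 15 16 17 18 19
G :  0  1  0  1  0  1  0  1  0  1  0  1  0  1  0  1  0  1  0  1
G_B(19) = 1.
Combined Grundy value = 1 ⊕ 1 = 0.
A winning move leaves total XOR = 0, i.e. changes one component's Grundy value g to g ⊕ X where X is the current total.
Stack A: target g' = 1⊕0 = 1, but every legal move changes the Grundy value (mex property), so 0 moves.
Stack B: target g' = 1⊕0 = 1, but every legal move changes the Grundy value (mex property), so 0 moves.

0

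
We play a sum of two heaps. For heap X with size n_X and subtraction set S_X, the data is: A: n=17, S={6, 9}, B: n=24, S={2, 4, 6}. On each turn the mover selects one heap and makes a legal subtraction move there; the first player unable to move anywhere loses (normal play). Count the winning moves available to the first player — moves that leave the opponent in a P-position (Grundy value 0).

Heap A, S = {6, 9}:
G(0) = 0
G(1) = mex{} = 0
G(2) = mex{} = 0
G(3) = mex{} = 0
G(4) = mex{} = 0
G(5) = mex{} = 0
G(6) = mex{0} = 1
G(7) = mex{0} = 1
G(8) = mex{0} = 1
G(9) = mex{0,0} = 1
G(10) = mex{0,0} = 1
G(11) = mex{0,0} = 1
G(12) = mex{1,0} = 2
G(13) = mex{1,0} = 2
G(14) = mex{1,0} = 2
G(15) = mex{1,1} = 0
G(16) = mex{1,1} = 0
G(17) = mex{1,1} = 0
G_A(17) = 0.
Heap B, S = {2, 4, 6}:
n :  0  1  2  3  4  5  6  7  8  9 10 11 12 13 14 15 16 17 18 19 20 21 22 23 24
G :  0  0  1  1  2  2  3  3  0  0  1  1  2  2  3  3  0  0  1  1  2  2  3  3  0
G_B(24) = 0.
Combined Grundy value = 0 ⊕ 0 = 0.
A winning move leaves total XOR = 0, i.e. changes one component's Grundy value g to g ⊕ X where X is the current total.
Heap A: target g' = 0⊕0 = 0, but every legal move changes the Grundy value (mex property), so 0 moves.
Heap B: target g' = 0⊕0 = 0, but every legal move changes the Grundy value (mex property), so 0 moves.

0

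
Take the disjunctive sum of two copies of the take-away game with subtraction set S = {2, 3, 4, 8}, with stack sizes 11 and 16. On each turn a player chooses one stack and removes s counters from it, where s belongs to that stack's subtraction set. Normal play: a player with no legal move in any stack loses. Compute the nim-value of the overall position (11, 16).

0

All stacks use S = {2, 3, 4, 8}:
G(0) = 0
G(1) = mex{} = 0
G(2) = mex{0} = 1
G(3) = mex{0,0} = 1
G(4) = mex{1,0,0} = 2
G(5) = mex{1,1,0} = 2
G(6) = mex{2,1,1} = 0
G(7) = mex{2,2,1} = 0
G(8) = mex{0,2,2,0} = 1
G(9) = mex{0,0,2,0} = 1
G(10) = mex{1,0,0,1} = 2
G(11) = mex{1,1,0,1} = 2
G(12) = mex{2,1,1,2} = 0
G(13) = mex{2,2,1,2} = 0
G(14) = mex{0,2,2,0} = 1
G(15) = mex{0,0,2,0} = 1
G(16) = mex{1,0,0,1} = 2
Stack A: G(11) = 2.
Stack B: G(16) = 2.
Combined Grundy value = 2 ⊕ 2 = 0.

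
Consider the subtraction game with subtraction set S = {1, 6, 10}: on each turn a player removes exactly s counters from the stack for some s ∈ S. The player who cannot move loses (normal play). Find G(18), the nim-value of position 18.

0

G(0) = 0
G(1) = mex{0} = 1
G(2) = mex{1} = 0
G(3) = mex{0} = 1
G(4) = mex{1} = 0
G(5) = mex{0} = 1
G(6) = mex{1,0} = 2
G(7) = mex{2,1} = 0
G(8) = mex{0,0} = 1
G(9) = mex{1,1} = 0
G(10) = mex{0,0,0} = 1
G(11) = mex{1,1,1} = 0
G(12) = mex{0,2,0} = 1
G(13) = mex{1,0,1} = 2
G(14) = mex{2,1,0} = 3
G(15) = mex{3,0,1} = 2
G(16) = mex{2,1,2} = 0
G(17) = mex{0,0,0} = 1
G(18) = mex{1,1,1} = 0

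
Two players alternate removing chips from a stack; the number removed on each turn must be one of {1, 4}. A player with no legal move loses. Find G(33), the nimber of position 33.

n :  0  1  2  3  4  5  6  7  8  9 10 11 12 13 14 15 16 17 18 19 20 21 22 23 24 25 26 27 28 29 30 31 32 33
G :  0  1  0  1  2  0  1  0  1  2  0  1  0  1  2  0  1  0  1  2  0  1  0  1  2  0  1  0  1  2  0  1  0  1

1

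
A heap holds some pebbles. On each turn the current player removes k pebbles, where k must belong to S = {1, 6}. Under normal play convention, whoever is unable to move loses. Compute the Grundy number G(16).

0

n :  0  1  2  3  4  5  6  7  8  9 10 11 12 13 14 15 16
G :  0  1  0  1  0  1  2  0  1  0  1  0  1  2  0  1  0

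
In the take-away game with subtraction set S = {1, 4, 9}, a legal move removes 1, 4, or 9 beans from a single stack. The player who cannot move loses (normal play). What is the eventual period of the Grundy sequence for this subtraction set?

5

G(0) = 0
G(1) = mex{0} = 1
G(2) = mex{1} = 0
G(3) = mex{0} = 1
G(4) = mex{1,0} = 2
G(5) = mex{2,1} = 0
G(6) = mex{0,0} = 1
G(7) = mex{1,1} = 0
G(8) = mex{0,2} = 1
G(9) = mex{1,0,0} = 2
G(10) = mex{2,1,1} = 0
G(11) = mex{0,0,0} = 1
G(12) = mex{1,1,1} = 0
G(13) = mex{0,2,2} = 1
G(14) = mex{1,0,0} = 2
G(15) = mex{2,1,1} = 0
G(n+5) = G(n) holds for n = 0,…,8 (a full window of length max(S) = 9), so the sequence is purely periodic with period 5.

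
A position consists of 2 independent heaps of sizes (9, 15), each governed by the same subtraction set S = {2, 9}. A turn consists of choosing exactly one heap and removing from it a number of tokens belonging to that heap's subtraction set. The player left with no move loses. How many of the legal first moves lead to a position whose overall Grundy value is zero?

All heaps use S = {2, 9}:
n :  0  1  2  3  4  5  6  7  8  9 10 11 12 13 14 15
G :  0  0  1  1  0  0  1  1  0  2  1  0  0  1  1  0
Heap A: G(9) = 2.
Heap B: G(15) = 0.
Combined Grundy value = 2 ⊕ 0 = 2.
A winning move leaves total XOR = 0, i.e. changes one component's Grundy value g to g ⊕ X where X is the current total.
Heap A: need g' = 2⊕2 = 0. Options: 9−2→G=1, 9−9→G=0. Hits: 1.
Heap B: need g' = 0⊕2 = 2. Options: 15−2→G=1, 15−9→G=1. Hits: 0.

1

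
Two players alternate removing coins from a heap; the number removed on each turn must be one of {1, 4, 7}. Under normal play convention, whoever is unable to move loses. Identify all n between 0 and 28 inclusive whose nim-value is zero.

0, 2, 5, 8, 10, 13, 16, 18, 21, 24, 26

n :  0  1  2  3  4  5  6  7  8  9 10 11 12 13 14 15 16 17 18 19 20 21 22 23 24 25 26 27 28
G :  0  1  0  1  2  0  1  2  0  1  0  1  2  0  1  2  0  1  0  1  2  0  1  2  0  1  0  1  2
P-positions are exactly the n with G(n) = 0.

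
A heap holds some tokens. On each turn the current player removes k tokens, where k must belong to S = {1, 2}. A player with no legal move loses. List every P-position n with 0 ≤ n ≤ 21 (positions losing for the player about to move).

G(0) = 0
G(1) = mex{0} = 1
G(2) = mex{1,0} = 2
G(3) = mex{2,1} = 0
G(4) = mex{0,2} = 1
G(5) = mex{1,0} = 2
G(6) = mex{2,1} = 0
G(7) = mex{0,2} = 1
G(8) = mex{1,0} = 2
G(9) = mex{2,1} = 0
G(10) = mex{0,2} = 1
G(11) = mex{1,0} = 2
G(12) = mex{2,1} = 0
G(13) = mex{0,2} = 1
G(14) = mex{1,0} = 2
G(15) = mex{2,1} = 0
G(16) = mex{0,2} = 1
G(17) = mex{1,0} = 2
G(18) = mex{2,1} = 0
G(19) = mex{0,2} = 1
G(20) = mex{1,0} = 2
G(21) = mex{2,1} = 0
P-positions are exactly the n with G(n) = 0.

0, 3, 6, 9, 12, 15, 18, 21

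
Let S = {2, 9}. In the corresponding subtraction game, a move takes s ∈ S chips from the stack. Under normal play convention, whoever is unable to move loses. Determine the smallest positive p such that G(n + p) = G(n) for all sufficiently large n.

11

n :  0  1  2  3  4  5  6  7  8  9 10 11 12 13 14 15 16 17 18 19 20 21 22 23
G :  0  0  1  1  0  0  1  1  0  2  1  0  0  1  1  0  0  1  1  0  2  1  0  0
G(n+11) = G(n) holds for n = 0,…,8 (a full window of length max(S) = 9), so the sequence is purely periodic with period 11.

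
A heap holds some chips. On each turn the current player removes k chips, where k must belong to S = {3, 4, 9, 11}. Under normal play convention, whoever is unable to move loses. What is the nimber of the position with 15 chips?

n :  0  1  2  3  4  5  6  7  8  9 10 11 12 13 14 15
G :  0  0  0  1  1  1  2  0  0  3  1  1  2  2  0  0

0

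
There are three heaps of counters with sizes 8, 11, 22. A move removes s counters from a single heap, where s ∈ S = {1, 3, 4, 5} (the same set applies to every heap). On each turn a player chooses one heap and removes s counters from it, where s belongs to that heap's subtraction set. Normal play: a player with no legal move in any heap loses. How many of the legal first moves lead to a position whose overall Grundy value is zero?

All heaps use S = {1, 3, 4, 5}:
G(0) = 0
G(1) = mex{0} = 1
G(2) = mex{1} = 0
G(3) = mex{0,0} = 1
G(4) = mex{1,1,0} = 2
G(5) = mex{2,0,1,0} = 3
G(6) = mex{3,1,0,1} = 2
G(7) = mex{2,2,1,0} = 3
G(8) = mex{3,3,2,1} = 0
G(9) = mex{0,2,3,2} = 1
G(10) = mex{1,3,2,3} = 0
G(11) = mex{0,0,3,2} = 1
G(12) = mex{1,1,0,3} = 2
G(13) = mex{2,0,1,0} = 3
G(14) = mex{3,1,0,1} = 2
G(15) = mex{2,2,1,0} = 3
G(16) = mex{3,3,2,1} = 0
G(17) = mex{0,2,3,2} = 1
G(18) = mex{1,3,2,3} = 0
G(19) = mex{0,0,3,2} = 1
G(20) = mex{1,1,0,3} = 2
G(21) = mex{2,0,1,0} = 3
G(22) = mex{3,1,0,1} = 2
Heap A: G(8) = 0.
Heap B: G(11) = 1.
Heap C: G(22) = 2.
Combined Grundy value = 0 ⊕ 1 ⊕ 2 = 3.
A winning move leaves total XOR = 0, i.e. changes one component's Grundy value g to g ⊕ X where X is the current total.
Heap A: need g' = 0⊕3 = 3. Options: 8−1→G=3, 8−3→G=3, 8−4→G=2, 8−5→G=1. Hits: 2.
Heap B: need g' = 1⊕3 = 2. Options: 11−1→G=0, 11−3→G=0, 11−4→G=3, 11−5→G=2. Hits: 1.
Heap C: need g' = 2⊕3 = 1. Options: 22−1→G=3, 22−3→G=1, 22−4→G=0, 22−5→G=1. Hits: 2.

5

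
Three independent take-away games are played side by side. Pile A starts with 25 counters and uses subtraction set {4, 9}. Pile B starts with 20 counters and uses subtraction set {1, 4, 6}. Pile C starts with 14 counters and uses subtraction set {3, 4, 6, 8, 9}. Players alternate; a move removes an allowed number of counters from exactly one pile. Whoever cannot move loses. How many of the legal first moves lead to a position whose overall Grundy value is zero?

4

Pile A, S = {4, 9}:
G(0) = 0
G(1) = mex{} = 0
G(2) = mex{} = 0
G(3) = mex{} = 0
G(4) = mex{0} = 1
G(5) = mex{0} = 1
G(6) = mex{0} = 1
G(7) = mex{0} = 1
G(8) = mex{1} = 0
G(9) = mex{1,0} = 2
G(10) = mex{1,0} = 2
G(11) = mex{1,0} = 2
G(12) = mex{0,0} = 1
G(13) = mex{2,1} = 0
G(14) = mex{2,1} = 0
G(15) = mex{2,1} = 0
G(16) = mex{1,1} = 0
G(17) = mex{0,0} = 1
G(18) = mex{0,2} = 1
G(19) = mex{0,2} = 1
G(20) = mex{0,2} = 1
G(21) = mex{1,1} = 0
G(22) = mex{1,0} = 2
G(23) = mex{1,0} = 2
G(24) = mex{1,0} = 2
G(25) = mex{0,0} = 1
G_A(25) = 1.
Pile B, S = {1, 4, 6}:
n :  0  1  2  3  4  5  6  7  8  9 10 11 12 13 14 15 16 17 18 19 20
G :  0  1  0  1  2  0  1  0  1  2  0  1  0  1  2  0  1  0  1  2  0
G_B(20) = 0.
Pile C, S = {3, 4, 6, 8, 9}:
n :  0  1  2  3  4  5  6  7  8  9 10 11 12 13 14
G :  0  0  0  1  1  1  2  2  2  3  3  3  0  0  0
G_C(14) = 0.
Combined Grundy value = 1 ⊕ 0 ⊕ 0 = 1.
A winning move leaves total XOR = 0, i.e. changes one component's Grundy value g to g ⊕ X where X is the current total.
Pile A: need g' = 1⊕1 = 0. Options: 25−4→G=0, 25−9→G=0. Hits: 2.
Pile B: need g' = 0⊕1 = 1. Options: 20−1→G=2, 20−4→G=1, 20−6→G=2. Hits: 1.
Pile C: need g' = 0⊕1 = 1. Options: 14−3→G=3, 14−4→G=3, 14−6→G=2, 14−8→G=2, 14−9→G=1. Hits: 1.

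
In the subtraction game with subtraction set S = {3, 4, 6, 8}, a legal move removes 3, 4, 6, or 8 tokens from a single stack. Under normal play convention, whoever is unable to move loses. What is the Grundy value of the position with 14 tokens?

1

G(0) = 0
G(1) = mex{} = 0
G(2) = mex{} = 0
G(3) = mex{0} = 1
G(4) = mex{0,0} = 1
G(5) = mex{0,0} = 1
G(6) = mex{1,0,0} = 2
G(7) = mex{1,1,0} = 2
G(8) = mex{1,1,0,0} = 2
G(9) = mex{2,1,1,0} = 3
G(10) = mex{2,2,1,0} = 3
G(11) = mex{2,2,1,1} = 0
G(12) = mex{3,2,2,1} = 0
G(13) = mex{3,3,2,1} = 0
G(14) = mex{0,3,2,2} = 1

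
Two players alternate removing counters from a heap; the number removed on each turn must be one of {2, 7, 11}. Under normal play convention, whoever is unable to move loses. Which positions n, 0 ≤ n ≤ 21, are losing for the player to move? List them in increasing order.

0, 1, 4, 5, 9, 10, 13, 14, 18, 19

G(0) = 0
G(1) = mex{} = 0
G(2) = mex{0} = 1
G(3) = mex{0} = 1
G(4) = mex{1} = 0
G(5) = mex{1} = 0
G(6) = mex{0} = 1
G(7) = mex{0,0} = 1
G(8) = mex{1,0} = 2
G(9) = mex{1,1} = 0
G(10) = mex{2,1} = 0
G(11) = mex{0,0,0} = 1
G(12) = mex{0,0,0} = 1
G(13) = mex{1,1,1} = 0
G(14) = mex{1,1,1} = 0
G(15) = mex{0,2,0} = 1
G(16) = mex{0,0,0} = 1
G(17) = mex{1,0,1} = 2
G(18) = mex{1,1,1} = 0
G(19) = mex{2,1,2} = 0
G(20) = mex{0,0,0} = 1
G(21) = mex{0,0,0} = 1
P-positions are exactly the n with G(n) = 0.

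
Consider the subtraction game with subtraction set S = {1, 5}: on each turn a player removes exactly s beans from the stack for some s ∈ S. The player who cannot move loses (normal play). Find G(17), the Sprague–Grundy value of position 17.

G(0) = 0
G(1) = mex{0} = 1
G(2) = mex{1} = 0
G(3) = mex{0} = 1
G(4) = mex{1} = 0
G(5) = mex{0,0} = 1
G(6) = mex{1,1} = 0
G(7) = mex{0,0} = 1
G(8) = mex{1,1} = 0
G(9) = mex{0,0} = 1
G(10) = mex{1,1} = 0
G(11) = mex{0,0} = 1
G(12) = mex{1,1} = 0
G(13) = mex{0,0} = 1
G(14) = mex{1,1} = 0
G(15) = mex{0,0} = 1
G(16) = mex{1,1} = 0
G(17) = mex{0,0} = 1

1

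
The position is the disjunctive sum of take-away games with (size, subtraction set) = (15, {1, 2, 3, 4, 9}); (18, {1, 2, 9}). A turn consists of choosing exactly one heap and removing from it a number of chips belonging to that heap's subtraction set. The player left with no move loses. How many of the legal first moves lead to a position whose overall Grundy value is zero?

2

Heap A, S = {1, 2, 3, 4, 9}:
n :  0  1  2  3  4  5  6  7  8  9 10 11 12 13 14 15
G :  0  1  2  3  4  0  1  2  3  4  0  1  2  3  4  0
G_A(15) = 0.
Heap B, S = {1, 2, 9}:
G(0) = 0
G(1) = mex{0} = 1
G(2) = mex{1,0} = 2
G(3) = mex{2,1} = 0
G(4) = mex{0,2} = 1
G(5) = mex{1,0} = 2
G(6) = mex{2,1} = 0
G(7) = mex{0,2} = 1
G(8) = mex{1,0} = 2
G(9) = mex{2,1,0} = 3
G(10) = mex{3,2,1} = 0
G(11) = mex{0,3,2} = 1
G(12) = mex{1,0,0} = 2
G(13) = mex{2,1,1} = 0
G(14) = mex{0,2,2} = 1
G(15) = mex{1,0,0} = 2
G(16) = mex{2,1,1} = 0
G(17) = mex{0,2,2} = 1
G(18) = mex{1,0,3} = 2
G_B(18) = 2.
Combined Grundy value = 0 ⊕ 2 = 2.
A winning move leaves total XOR = 0, i.e. changes one component's Grundy value g to g ⊕ X where X is the current total.
Heap A: need g' = 0⊕2 = 2. Options: 15−1→G=4, 15−2→G=3, 15−3→G=2, 15−4→G=1, 15−9→G=1. Hits: 1.
Heap B: need g' = 2⊕2 = 0. Options: 18−1→G=1, 18−2→G=0, 18−9→G=3. Hits: 1.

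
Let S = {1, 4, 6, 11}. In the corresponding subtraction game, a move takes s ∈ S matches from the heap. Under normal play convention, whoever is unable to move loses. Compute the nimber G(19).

n :  0  1  2  3  4  5  6  7  8  9 10 11 12 13 14 15 16 17 18 19
G :  0  1  0  1  2  0  1  0  1  2  0  1  0  1  2  0  1  0  1  2

2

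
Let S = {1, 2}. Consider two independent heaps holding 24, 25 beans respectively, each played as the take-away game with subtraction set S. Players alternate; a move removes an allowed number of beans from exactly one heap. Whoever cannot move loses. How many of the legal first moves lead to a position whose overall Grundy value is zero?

All heaps use S = {1, 2}:
n :  0  1  2  3  4  5  6  7  8  9 10 11 12 13 14 15 16 17 18 19 20 21 22 23 24 25
G :  0  1  2  0  1  2  0  1  2  0  1  2  0  1  2  0  1  2  0  1  2  0  1  2  0  1
Heap A: G(24) = 0.
Heap B: G(25) = 1.
Combined Grundy value = 0 ⊕ 1 = 1.
A winning move leaves total XOR = 0, i.e. changes one component's Grundy value g to g ⊕ X where X is the current total.
Heap A: need g' = 0⊕1 = 1. Options: 24−1→G=2, 24−2→G=1. Hits: 1.
Heap B: need g' = 1⊕1 = 0. Options: 25−1→G=0, 25−2→G=2. Hits: 1.

2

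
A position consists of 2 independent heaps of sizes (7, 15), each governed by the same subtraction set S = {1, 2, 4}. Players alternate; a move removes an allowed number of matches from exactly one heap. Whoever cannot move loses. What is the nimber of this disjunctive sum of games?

1

All heaps use S = {1, 2, 4}:
n :  0  1  2  3  4  5  6  7  8  9 10 11 12 13 14 15
G :  0  1  2  0  1  2  0  1  2  0  1  2  0  1  2  0
Heap A: G(7) = 1.
Heap B: G(15) = 0.
Combined Grundy value = 1 ⊕ 0 = 1.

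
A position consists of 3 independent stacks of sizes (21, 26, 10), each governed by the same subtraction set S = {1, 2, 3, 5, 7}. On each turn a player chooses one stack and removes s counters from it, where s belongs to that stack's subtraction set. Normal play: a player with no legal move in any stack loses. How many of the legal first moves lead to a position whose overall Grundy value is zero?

6

All stacks use S = {1, 2, 3, 5, 7}:
G(0) = 0
G(1) = mex{0} = 1
G(2) = mex{1,0} = 2
G(3) = mex{2,1,0} = 3
G(4) = mex{3,2,1} = 0
G(5) = mex{0,3,2,0} = 1
G(6) = mex{1,0,3,1} = 2
G(7) = mex{2,1,0,2,0} = 3
G(8) = mex{3,2,1,3,1} = 0
G(9) = mex{0,3,2,0,2} = 1
G(10) = mex{1,0,3,1,3} = 2
G(11) = mex{2,1,0,2,0} = 3
G(12) = mex{3,2,1,3,1} = 0
G(13) = mex{0,3,2,0,2} = 1
G(14) = mex{1,0,3,1,3} = 2
G(15) = mex{2,1,0,2,0} = 3
G(16) = mex{3,2,1,3,1} = 0
G(17) = mex{0,3,2,0,2} = 1
G(18) = mex{1,0,3,1,3} = 2
G(19) = mex{2,1,0,2,0} = 3
G(20) = mex{3,2,1,3,1} = 0
G(21) = mex{0,3,2,0,2} = 1
G(22) = mex{1,0,3,1,3} = 2
G(23) = mex{2,1,0,2,0} = 3
G(24) = mex{3,2,1,3,1} = 0
G(25) = mex{0,3,2,0,2} = 1
G(26) = mex{1,0,3,1,3} = 2
Stack A: G(21) = 1.
Stack B: G(26) = 2.
Stack C: G(10) = 2.
Combined Grundy value = 1 ⊕ 2 ⊕ 2 = 1.
A winning move leaves total XOR = 0, i.e. changes one component's Grundy value g to g ⊕ X where X is the current total.
Stack A: need g' = 1⊕1 = 0. Options: 21−1→G=0, 21−2→G=3, 21−3→G=2, 21−5→G=0, 21−7→G=2. Hits: 2.
Stack B: need g' = 2⊕1 = 3. Options: 26−1→G=1, 26−2→G=0, 26−3→G=3, 26−5→G=1, 26−7→G=3. Hits: 2.
Stack C: need g' = 2⊕1 = 3. Options: 10−1→G=1, 10−2→G=0, 10−3→G=3, 10−5→G=1, 10−7→G=3. Hits: 2.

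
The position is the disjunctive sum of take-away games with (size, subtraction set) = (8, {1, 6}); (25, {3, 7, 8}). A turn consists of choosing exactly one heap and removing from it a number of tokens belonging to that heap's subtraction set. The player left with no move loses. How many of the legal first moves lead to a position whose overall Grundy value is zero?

Heap A, S = {1, 6}:
G(0) = 0
G(1) = mex{0} = 1
G(2) = mex{1} = 0
G(3) = mex{0} = 1
G(4) = mex{1} = 0
G(5) = mex{0} = 1
G(6) = mex{1,0} = 2
G(7) = mex{2,1} = 0
G(8) = mex{0,0} = 1
G_A(8) = 1.
Heap B, S = {3, 7, 8}:
G(0) = 0
G(1) = mex{} = 0
G(2) = mex{} = 0
G(3) = mex{0} = 1
G(4) = mex{0} = 1
G(5) = mex{0} = 1
G(6) = mex{1} = 0
G(7) = mex{1,0} = 2
G(8) = mex{1,0,0} = 2
G(9) = mex{0,0,0} = 1
G(10) = mex{2,1,0} = 3
G(11) = mex{2,1,1} = 0
G(12) = mex{1,1,1} = 0
G(13) = mex{3,0,1} = 2
G(14) = mex{0,2,0} = 1
G(15) = mex{0,2,2} = 1
G(16) = mex{2,1,2} = 0
G(17) = mex{1,3,1} = 0
G(18) = mex{1,0,3} = 2
G(19) = mex{0,0,0} = 1
G(20) = mex{0,2,0} = 1
G(21) = mex{2,1,2} = 0
G(22) = mex{1,1,1} = 0
G(23) = mex{1,0,1} = 2
G(24) = mex{0,0,0} = 1
G(25) = mex{0,2,0} = 1
G_B(25) = 1.
Combined Grundy value = 1 ⊕ 1 = 0.
A winning move leaves total XOR = 0, i.e. changes one component's Grundy value g to g ⊕ X where X is the current total.
Heap A: target g' = 1⊕0 = 1, but every legal move changes the Grundy value (mex property), so 0 moves.
Heap B: target g' = 1⊕0 = 1, but every legal move changes the Grundy value (mex property), so 0 moves.

0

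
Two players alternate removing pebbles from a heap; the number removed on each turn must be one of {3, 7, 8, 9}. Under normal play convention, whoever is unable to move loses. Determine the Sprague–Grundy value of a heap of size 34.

0

G(0) = 0
G(1) = mex{} = 0
G(2) = mex{} = 0
G(3) = mex{0} = 1
G(4) = mex{0} = 1
G(5) = mex{0} = 1
G(6) = mex{1} = 0
G(7) = mex{1,0} = 2
G(8) = mex{1,0,0} = 2
G(9) = mex{0,0,0,0} = 1
G(10) = mex{2,1,0,0} = 3
G(11) = mex{2,1,1,0} = 3
G(12) = mex{1,1,1,1} = 0
G(13) = mex{3,0,1,1} = 2
G(14) = mex{3,2,0,1} = 4
G(15) = mex{0,2,2,0} = 1
G(16) = mex{2,1,2,2} = 0
G(17) = mex{4,3,1,2} = 0
G(18) = mex{1,3,3,1} = 0
G(19) = mex{0,0,3,3} = 1
G(20) = mex{0,2,0,3} = 1
G(21) = mex{0,4,2,0} = 1
G(22) = mex{1,1,4,2} = 0
G(23) = mex{1,0,1,4} = 2
G(24) = mex{1,0,0,1} = 2
G(25) = mex{0,0,0,0} = 1
G(26) = mex{2,1,0,0} = 3
G(27) = mex{2,1,1,0} = 3
G(28) = mex{1,1,1,1} = 0
G(29) = mex{3,0,1,1} = 2
G(30) = mex{3,2,0,1} = 4
G(31) = mex{0,2,2,0} = 1
G(32) = mex{2,1,2,2} = 0
G(33) = mex{4,3,1,2} = 0
G(34) = mex{1,3,3,1} = 0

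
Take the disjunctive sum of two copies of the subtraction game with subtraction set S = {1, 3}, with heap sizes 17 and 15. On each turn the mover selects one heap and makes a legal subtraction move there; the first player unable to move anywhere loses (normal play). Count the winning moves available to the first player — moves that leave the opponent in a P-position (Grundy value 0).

0

All heaps use S = {1, 3}:
n :  0  1  2  3  4  5  6  7  8  9 10 11 12 13 14 15 16 17
G :  0  1  0  1  0  1  0  1  0  1  0  1  0  1  0  1  0  1
Heap A: G(17) = 1.
Heap B: G(15) = 1.
Combined Grundy value = 1 ⊕ 1 = 0.
A winning move leaves total XOR = 0, i.e. changes one component's Grundy value g to g ⊕ X where X is the current total.
Heap A: target g' = 1⊕0 = 1, but every legal move changes the Grundy value (mex property), so 0 moves.
Heap B: target g' = 1⊕0 = 1, but every legal move changes the Grundy value (mex property), so 0 moves.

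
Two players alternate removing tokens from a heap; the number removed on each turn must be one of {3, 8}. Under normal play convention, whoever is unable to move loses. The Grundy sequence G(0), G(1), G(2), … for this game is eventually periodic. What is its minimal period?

11

G(0) = 0
G(1) = mex{} = 0
G(2) = mex{} = 0
G(3) = mex{0} = 1
G(4) = mex{0} = 1
G(5) = mex{0} = 1
G(6) = mex{1} = 0
G(7) = mex{1} = 0
G(8) = mex{1,0} = 2
G(9) = mex{0,0} = 1
G(10) = mex{0,0} = 1
G(11) = mex{2,1} = 0
G(12) = mex{1,1} = 0
G(13) = mex{1,1} = 0
G(14) = mex{0,0} = 1
G(15) = mex{0,0} = 1
G(16) = mex{0,2} = 1
G(17) = mex{1,1} = 0
G(18) = mex{1,1} = 0
G(19) = mex{1,0} = 2
G(20) = mex{0,0} = 1
G(21) = mex{0,0} = 1
G(22) = mex{2,1} = 0
G(23) = mex{1,1} = 0
G(n+11) = G(n) holds for n = 0,…,7 (a full window of length max(S) = 8), so the sequence is purely periodic with period 11.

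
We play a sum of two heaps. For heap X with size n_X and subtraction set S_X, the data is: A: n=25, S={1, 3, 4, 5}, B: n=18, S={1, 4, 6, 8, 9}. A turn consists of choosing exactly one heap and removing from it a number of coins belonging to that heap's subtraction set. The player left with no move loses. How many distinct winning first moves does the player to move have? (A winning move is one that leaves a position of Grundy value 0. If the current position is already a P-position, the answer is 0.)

0

Heap A, S = {1, 3, 4, 5}:
n :  0  1  2  3  4  5  6  7  8  9 10 11 12 13 14 15 16 17 18 19 20 21 22 23 24 25
G :  0  1  0  1  2  3  2  3  0  1  0  1  2  3  2  3  0  1  0  1  2  3  2  3  0  1
G_A(25) = 1.
Heap B, S = {1, 4, 6, 8, 9}:
G(0) = 0
G(1) = mex{0} = 1
G(2) = mex{1} = 0
G(3) = mex{0} = 1
G(4) = mex{1,0} = 2
G(5) = mex{2,1} = 0
G(6) = mex{0,0,0} = 1
G(7) = mex{1,1,1} = 0
G(8) = mex{0,2,0,0} = 1
G(9) = mex{1,0,1,1,0} = 2
G(10) = mex{2,1,2,0,1} = 3
G(11) = mex{3,0,0,1,0} = 2
G(12) = mex{2,1,1,2,1} = 0
G(13) = mex{0,2,0,0,2} = 1
G(14) = mex{1,3,1,1,0} = 2
G(15) = mex{2,2,2,0,1} = 3
G(16) = mex{3,0,3,1,0} = 2
G(17) = mex{2,1,2,2,1} = 0
G(18) = mex{0,2,0,3,2} = 1
G_B(18) = 1.
Combined Grundy value = 1 ⊕ 1 = 0.
A winning move leaves total XOR = 0, i.e. changes one component's Grundy value g to g ⊕ X where X is the current total.
Heap A: target g' = 1⊕0 = 1, but every legal move changes the Grundy value (mex property), so 0 moves.
Heap B: target g' = 1⊕0 = 1, but every legal move changes the Grundy value (mex property), so 0 moves.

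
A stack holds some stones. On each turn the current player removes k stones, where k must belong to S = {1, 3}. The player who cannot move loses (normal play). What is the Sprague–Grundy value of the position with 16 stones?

G(0) = 0
G(1) = mex{0} = 1
G(2) = mex{1} = 0
G(3) = mex{0,0} = 1
G(4) = mex{1,1} = 0
G(5) = mex{0,0} = 1
G(6) = mex{1,1} = 0
G(7) = mex{0,0} = 1
G(8) = mex{1,1} = 0
G(9) = mex{0,0} = 1
G(10) = mex{1,1} = 0
G(11) = mex{0,0} = 1
G(12) = mex{1,1} = 0
G(13) = mex{0,0} = 1
G(14) = mex{1,1} = 0
G(15) = mex{0,0} = 1
G(16) = mex{1,1} = 0

0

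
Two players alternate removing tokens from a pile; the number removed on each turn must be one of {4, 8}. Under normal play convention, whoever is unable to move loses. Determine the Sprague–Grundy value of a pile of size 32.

2

n :  0  1  2  3  4  5  6  7  8  9 10 11 12 13 14 15 16 17 18 19 20 21 22 23 24 25 26 27 28 29 30 31 32
G :  0  0  0  0  1  1  1  1  2  2  2  2  0  0  0  0  1  1  1  1  2  2  2  2  0  0  0  0  1  1  1  1  2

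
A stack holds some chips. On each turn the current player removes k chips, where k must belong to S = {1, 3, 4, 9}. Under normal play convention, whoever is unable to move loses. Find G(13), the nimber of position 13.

1

n :  0  1  2  3  4  5  6  7  8  9 10 11 12 13
G :  0  1  0  1  2  3  2  0  1  4  3  2  0  1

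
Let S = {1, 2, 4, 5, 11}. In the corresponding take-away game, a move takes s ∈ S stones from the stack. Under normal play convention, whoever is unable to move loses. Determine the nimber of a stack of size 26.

2

n :  0  1  2  3  4  5  6  7  8  9 10 11 12 13 14 15 16 17 18 19 20 21 22 23 24 25 26
G :  0  1  2  0  1  2  0  1  2  0  1  2  0  1  2  0  1  2  0  1  2  0  1  2  0  1  2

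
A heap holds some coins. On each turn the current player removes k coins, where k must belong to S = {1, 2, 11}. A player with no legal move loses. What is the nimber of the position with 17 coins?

2

G(0) = 0
G(1) = mex{0} = 1
G(2) = mex{1,0} = 2
G(3) = mex{2,1} = 0
G(4) = mex{0,2} = 1
G(5) = mex{1,0} = 2
G(6) = mex{2,1} = 0
G(7) = mex{0,2} = 1
G(8) = mex{1,0} = 2
G(9) = mex{2,1} = 0
G(10) = mex{0,2} = 1
G(11) = mex{1,0,0} = 2
G(12) = mex{2,1,1} = 0
G(13) = mex{0,2,2} = 1
G(14) = mex{1,0,0} = 2
G(15) = mex{2,1,1} = 0
G(16) = mex{0,2,2} = 1
G(17) = mex{1,0,0} = 2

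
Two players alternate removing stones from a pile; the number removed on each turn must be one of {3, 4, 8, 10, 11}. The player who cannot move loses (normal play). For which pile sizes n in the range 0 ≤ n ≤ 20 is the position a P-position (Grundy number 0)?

0, 1, 2, 7, 14, 16

n :  0  1  2  3  4  5  6  7  8  9 10 11 12 13 14 15 16 17 18 19 20
G :  0  0  0  1  1  1  2  0  2  3  1  3  4  2  0  2  0  1  3  1  2
P-positions are exactly the n with G(n) = 0.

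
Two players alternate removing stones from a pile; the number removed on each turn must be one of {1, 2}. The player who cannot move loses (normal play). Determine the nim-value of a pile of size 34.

1

G(0) = 0
G(1) = mex{0} = 1
G(2) = mex{1,0} = 2
G(3) = mex{2,1} = 0
G(4) = mex{0,2} = 1
G(5) = mex{1,0} = 2
G(6) = mex{2,1} = 0
G(7) = mex{0,2} = 1
G(8) = mex{1,0} = 2
G(9) = mex{2,1} = 0
G(10) = mex{0,2} = 1
G(11) = mex{1,0} = 2
G(12) = mex{2,1} = 0
G(13) = mex{0,2} = 1
G(14) = mex{1,0} = 2
G(15) = mex{2,1} = 0
G(16) = mex{0,2} = 1
G(17) = mex{1,0} = 2
G(18) = mex{2,1} = 0
G(19) = mex{0,2} = 1
G(20) = mex{1,0} = 2
G(21) = mex{2,1} = 0
G(22) = mex{0,2} = 1
G(23) = mex{1,0} = 2
G(24) = mex{2,1} = 0
G(25) = mex{0,2} = 1
G(26) = mex{1,0} = 2
G(27) = mex{2,1} = 0
G(28) = mex{0,2} = 1
G(29) = mex{1,0} = 2
G(30) = mex{2,1} = 0
G(31) = mex{0,2} = 1
G(32) = mex{1,0} = 2
G(33) = mex{2,1} = 0
G(34) = mex{0,2} = 1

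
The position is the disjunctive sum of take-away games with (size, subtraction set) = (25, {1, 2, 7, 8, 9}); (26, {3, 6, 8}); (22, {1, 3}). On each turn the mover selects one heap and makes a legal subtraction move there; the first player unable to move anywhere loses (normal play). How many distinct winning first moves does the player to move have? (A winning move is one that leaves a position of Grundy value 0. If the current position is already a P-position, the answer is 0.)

Heap A, S = {1, 2, 7, 8, 9}:
n :  0  1  2  3  4  5  6  7  8  9 10 11 12 13 14 15 16 17 18 19 20 21 22 23 24 25
G :  0  1  2  0  1  2  0  1  2  3  4  5  3  4  5  3  0  1  2  0  1  2  0  1  2  3
G_A(25) = 3.
Heap B, S = {3, 6, 8}:
G(0) = 0
G(1) = mex{} = 0
G(2) = mex{} = 0
G(3) = mex{0} = 1
G(4) = mex{0} = 1
G(5) = mex{0} = 1
G(6) = mex{1,0} = 2
G(7) = mex{1,0} = 2
G(8) = mex{1,0,0} = 2
G(9) = mex{2,1,0} = 3
G(10) = mex{2,1,0} = 3
G(11) = mex{2,1,1} = 0
G(12) = mex{3,2,1} = 0
G(13) = mex{3,2,1} = 0
G(14) = mex{0,2,2} = 1
G(15) = mex{0,3,2} = 1
G(16) = mex{0,3,2} = 1
G(17) = mex{1,0,3} = 2
G(18) = mex{1,0,3} = 2
G(19) = mex{1,0,0} = 2
G(20) = mex{2,1,0} = 3
G(21) = mex{2,1,0} = 3
G(22) = mex{2,1,1} = 0
G(23) = mex{3,2,1} = 0
G(24) = mex{3,2,1} = 0
G(25) = mex{0,2,2} = 1
G(26) = mex{0,3,2} = 1
G_B(26) = 1.
Heap C, S = {1, 3}:
n :  0  1  2  3  4  5  6  7  8  9 10 11 12 13 14 15 16 17 18 19 20 21 22
G :  0  1  0  1  0  1  0  1  0  1  0  1  0  1  0  1  0  1  0  1  0  1  0
G_C(22) = 0.
Combined Grundy value = 3 ⊕ 1 ⊕ 0 = 2.
A winning move leaves total XOR = 0, i.e. changes one component's Grundy value g to g ⊕ X where X is the current total.
Heap A: need g' = 3⊕2 = 1. Options: 25−1→G=2, 25−2→G=1, 25−7→G=2, 25−8→G=1, 25−9→G=0. Hits: 2.
Heap B: need g' = 1⊕2 = 3. Options: 26−3→G=0, 26−6→G=3, 26−8→G=2. Hits: 1.
Heap C: need g' = 0⊕2 = 2. Options: 22−1→G=1, 22−3→G=1. Hits: 0.

3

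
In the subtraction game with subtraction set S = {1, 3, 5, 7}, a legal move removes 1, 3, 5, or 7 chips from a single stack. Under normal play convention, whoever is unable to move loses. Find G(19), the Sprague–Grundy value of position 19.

n :  0  1  2  3  4  5  6  7  8  9 10 11 12 13 14 15 16 17 18 19
G :  0  1  0  1  0  1  0  1  0  1  0  1  0  1  0  1  0  1  0  1

1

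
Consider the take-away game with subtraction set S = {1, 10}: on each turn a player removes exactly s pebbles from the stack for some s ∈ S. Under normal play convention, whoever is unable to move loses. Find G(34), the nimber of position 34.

1

n :  0  1  2  3  4  5  6  7  8  9 10 11 12 13 14 15 16 17 18 19 20 21 22 23 24 25 26 27 28 29 30 31 32 33 34
G :  0  1  0  1  0  1  0  1  0  1  2  0  1  0  1  0  1  0  1  0  1  2  0  1  0  1  0  1  0  1  0  1  2  0  1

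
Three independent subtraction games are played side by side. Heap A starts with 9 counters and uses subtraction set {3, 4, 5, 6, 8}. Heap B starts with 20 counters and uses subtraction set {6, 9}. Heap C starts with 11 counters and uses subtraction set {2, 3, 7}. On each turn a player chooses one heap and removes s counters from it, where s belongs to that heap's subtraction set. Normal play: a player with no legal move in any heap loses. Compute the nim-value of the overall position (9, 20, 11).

Heap A, S = {3, 4, 5, 6, 8}:
G(0) = 0
G(1) = mex{} = 0
G(2) = mex{} = 0
G(3) = mex{0} = 1
G(4) = mex{0,0} = 1
G(5) = mex{0,0,0} = 1
G(6) = mex{1,0,0,0} = 2
G(7) = mex{1,1,0,0} = 2
G(8) = mex{1,1,1,0,0} = 2
G(9) = mex{2,1,1,1,0} = 3
G_A(9) = 3.
Heap B, S = {6, 9}:
G(0) = 0
G(1) = mex{} = 0
G(2) = mex{} = 0
G(3) = mex{} = 0
G(4) = mex{} = 0
G(5) = mex{} = 0
G(6) = mex{0} = 1
G(7) = mex{0} = 1
G(8) = mex{0} = 1
G(9) = mex{0,0} = 1
G(10) = mex{0,0} = 1
G(11) = mex{0,0} = 1
G(12) = mex{1,0} = 2
G(13) = mex{1,0} = 2
G(14) = mex{1,0} = 2
G(15) = mex{1,1} = 0
G(16) = mex{1,1} = 0
G(17) = mex{1,1} = 0
G(18) = mex{2,1} = 0
G(19) = mex{2,1} = 0
G(20) = mex{2,1} = 0
G_B(20) = 0.
Heap C, S = {2, 3, 7}:
G(0) = 0
G(1) = mex{} = 0
G(2) = mex{0} = 1
G(3) = mex{0,0} = 1
G(4) = mex{1,0} = 2
G(5) = mex{1,1} = 0
G(6) = mex{2,1} = 0
G(7) = mex{0,2,0} = 1
G(8) = mex{0,0,0} = 1
G(9) = mex{1,0,1} = 2
G(10) = mex{1,1,1} = 0
G(11) = mex{2,1,2} = 0
G_C(11) = 0.
Combined Grundy value = 3 ⊕ 0 ⊕ 0 = 3.

3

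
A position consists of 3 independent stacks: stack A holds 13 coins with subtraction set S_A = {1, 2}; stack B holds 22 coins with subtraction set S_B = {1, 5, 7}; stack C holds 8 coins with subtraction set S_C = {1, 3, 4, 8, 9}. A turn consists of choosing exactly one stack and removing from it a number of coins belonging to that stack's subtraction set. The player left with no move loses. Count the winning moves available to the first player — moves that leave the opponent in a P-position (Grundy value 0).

Stack A, S = {1, 2}:
n :  0  1  2  3  4  5  6  7  8  9 10 11 12 13
G :  0  1  2  0  1  2  0  1  2  0  1  2  0  1
G_A(13) = 1.
Stack B, S = {1, 5, 7}:
G(0) = 0
G(1) = mex{0} = 1
G(2) = mex{1} = 0
G(3) = mex{0} = 1
G(4) = mex{1} = 0
G(5) = mex{0,0} = 1
G(6) = mex{1,1} = 0
G(7) = mex{0,0,0} = 1
G(8) = mex{1,1,1} = 0
G(9) = mex{0,0,0} = 1
G(10) = mex{1,1,1} = 0
G(11) = mex{0,0,0} = 1
G(12) = mex{1,1,1} = 0
G(13) = mex{0,0,0} = 1
G(14) = mex{1,1,1} = 0
G(15) = mex{0,0,0} = 1
G(16) = mex{1,1,1} = 0
G(17) = mex{0,0,0} = 1
G(18) = mex{1,1,1} = 0
G(19) = mex{0,0,0} = 1
G(20) = mex{1,1,1} = 0
G(21) = mex{0,0,0} = 1
G(22) = mex{1,1,1} = 0
G_B(22) = 0.
Stack C, S = {1, 3, 4, 8, 9}:
n : 0 1 2 3 4 5 6 7 8
G : 0 1 0 1 2 3 2 0 1
G_C(8) = 1.
Combined Grundy value = 1 ⊕ 0 ⊕ 1 = 0.
A winning move leaves total XOR = 0, i.e. changes one component's Grundy value g to g ⊕ X where X is the current total.
Stack A: target g' = 1⊕0 = 1, but every legal move changes the Grundy value (mex property), so 0 moves.
Stack B: target g' = 0⊕0 = 0, but every legal move changes the Grundy value (mex property), so 0 moves.
Stack C: target g' = 1⊕0 = 1, but every legal move changes the Grundy value (mex property), so 0 moves.

0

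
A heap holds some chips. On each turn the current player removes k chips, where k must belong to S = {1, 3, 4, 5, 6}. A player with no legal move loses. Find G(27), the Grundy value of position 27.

0

G(0) = 0
G(1) = mex{0} = 1
G(2) = mex{1} = 0
G(3) = mex{0,0} = 1
G(4) = mex{1,1,0} = 2
G(5) = mex{2,0,1,0} = 3
G(6) = mex{3,1,0,1,0} = 2
G(7) = mex{2,2,1,0,1} = 3
G(8) = mex{3,3,2,1,0} = 4
G(9) = mex{4,2,3,2,1} = 0
G(10) = mex{0,3,2,3,2} = 1
G(11) = mex{1,4,3,2,3} = 0
G(12) = mex{0,0,4,3,2} = 1
G(13) = mex{1,1,0,4,3} = 2
G(14) = mex{2,0,1,0,4} = 3
G(15) = mex{3,1,0,1,0} = 2
G(16) = mex{2,2,1,0,1} = 3
G(17) = mex{3,3,2,1,0} = 4
G(18) = mex{4,2,3,2,1} = 0
G(19) = mex{0,3,2,3,2} = 1
G(20) = mex{1,4,3,2,3} = 0
G(21) = mex{0,0,4,3,2} = 1
G(22) = mex{1,1,0,4,3} = 2
G(23) = mex{2,0,1,0,4} = 3
G(24) = mex{3,1,0,1,0} = 2
G(25) = mex{2,2,1,0,1} = 3
G(26) = mex{3,3,2,1,0} = 4
G(27) = mex{4,2,3,2,1} = 0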